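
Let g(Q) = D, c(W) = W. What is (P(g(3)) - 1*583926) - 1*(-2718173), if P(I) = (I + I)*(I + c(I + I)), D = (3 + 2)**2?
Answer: 2137997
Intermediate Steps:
D = 25 (D = 5**2 = 25)
g(Q) = 25
P(I) = 6*I**2 (P(I) = (I + I)*(I + (I + I)) = (2*I)*(I + 2*I) = (2*I)*(3*I) = 6*I**2)
(P(g(3)) - 1*583926) - 1*(-2718173) = (6*25**2 - 1*583926) - 1*(-2718173) = (6*625 - 583926) + 2718173 = (3750 - 583926) + 2718173 = -580176 + 2718173 = 2137997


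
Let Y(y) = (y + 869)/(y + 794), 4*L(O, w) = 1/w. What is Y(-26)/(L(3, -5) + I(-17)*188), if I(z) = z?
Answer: -1405/4090944 ≈ -0.00034344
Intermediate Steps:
L(O, w) = 1/(4*w)
Y(y) = (869 + y)/(794 + y)
Y(-26)/(L(3, -5) + I(-17)*188) = ((869 - 26)/(794 - 26))/((1/4)/(-5) - 17*188) = (843/768)/((1/4)*(-1/5) - 3196) = ((1/768)*843)/(-1/20 - 3196) = 281/(256*(-63921/20)) = (281/256)*(-20/63921) = -1405/4090944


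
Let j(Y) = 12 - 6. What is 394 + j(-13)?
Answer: 400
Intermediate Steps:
j(Y) = 6
394 + j(-13) = 394 + 6 = 400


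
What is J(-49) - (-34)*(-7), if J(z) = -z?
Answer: -189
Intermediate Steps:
J(-49) - (-34)*(-7) = -1*(-49) - (-34)*(-7) = 49 - 1*238 = 49 - 238 = -189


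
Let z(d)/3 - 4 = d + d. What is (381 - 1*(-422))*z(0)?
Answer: 9636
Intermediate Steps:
z(d) = 12 + 6*d (z(d) = 12 + 3*(d + d) = 12 + 3*(2*d) = 12 + 6*d)
(381 - 1*(-422))*z(0) = (381 - 1*(-422))*(12 + 6*0) = (381 + 422)*(12 + 0) = 803*12 = 9636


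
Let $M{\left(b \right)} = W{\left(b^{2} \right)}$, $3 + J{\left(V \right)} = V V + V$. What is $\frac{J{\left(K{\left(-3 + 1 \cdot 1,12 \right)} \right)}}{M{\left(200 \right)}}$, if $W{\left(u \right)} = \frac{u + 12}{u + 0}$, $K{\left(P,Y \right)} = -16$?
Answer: $\frac{2370000}{10003} \approx 236.93$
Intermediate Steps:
$W{\left(u \right)} = \frac{12 + u}{u}$
$J{\left(V \right)} = -3 + V + V^{2}$ ($J{\left(V \right)} = -3 + \left(V V + V\right) = -3 + \left(V^{2} + V\right) = -3 + \left(V + V^{2}\right) = -3 + V + V^{2}$)
$M{\left(b \right)} = \frac{12 + b^{2}}{b^{2}}$
$\frac{J{\left(K{\left(-3 + 1 \cdot 1,12 \right)} \right)}}{M{\left(200 \right)}} = \frac{-3 - 16 + \left(-16\right)^{2}}{1 + \frac{12}{40000}} = \frac{-3 - 16 + 256}{1 + 12 \cdot \frac{1}{40000}} = \frac{237}{1 + \frac{3}{10000}} = \frac{237}{\frac{10003}{10000}} = 237 \cdot \frac{10000}{10003} = \frac{2370000}{10003}$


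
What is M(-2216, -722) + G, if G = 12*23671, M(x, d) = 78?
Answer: 284130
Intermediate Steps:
G = 284052
M(-2216, -722) + G = 78 + 284052 = 284130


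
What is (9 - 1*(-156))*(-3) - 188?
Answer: -683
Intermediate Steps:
(9 - 1*(-156))*(-3) - 188 = (9 + 156)*(-3) - 188 = 165*(-3) - 188 = -495 - 188 = -683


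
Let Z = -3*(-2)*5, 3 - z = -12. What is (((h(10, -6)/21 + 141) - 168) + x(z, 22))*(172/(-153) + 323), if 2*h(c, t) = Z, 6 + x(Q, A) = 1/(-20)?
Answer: -24771241/2380 ≈ -10408.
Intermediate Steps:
z = 15 (z = 3 - 1*(-12) = 3 + 12 = 15)
x(Q, A) = -121/20 (x(Q, A) = -6 + 1/(-20) = -6 - 1/20 = -121/20)
Z = 30 (Z = 6*5 = 30)
h(c, t) = 15 (h(c, t) = (½)*30 = 15)
(((h(10, -6)/21 + 141) - 168) + x(z, 22))*(172/(-153) + 323) = (((15/21 + 141) - 168) - 121/20)*(172/(-153) + 323) = (((15*(1/21) + 141) - 168) - 121/20)*(172*(-1/153) + 323) = (((5/7 + 141) - 168) - 121/20)*(-172/153 + 323) = ((992/7 - 168) - 121/20)*(49247/153) = (-184/7 - 121/20)*(49247/153) = -4527/140*49247/153 = -24771241/2380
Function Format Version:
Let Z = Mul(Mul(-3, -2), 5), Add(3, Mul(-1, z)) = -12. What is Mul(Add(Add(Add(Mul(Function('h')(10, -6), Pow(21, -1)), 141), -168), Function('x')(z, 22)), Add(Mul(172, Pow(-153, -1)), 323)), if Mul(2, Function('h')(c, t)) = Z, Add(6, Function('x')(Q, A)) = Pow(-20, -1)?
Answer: Rational(-24771241, 2380) ≈ -10408.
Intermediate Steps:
z = 15 (z = Add(3, Mul(-1, -12)) = Add(3, 12) = 15)
Function('x')(Q, A) = Rational(-121, 20) (Function('x')(Q, A) = Add(-6, Pow(-20, -1)) = Add(-6, Rational(-1, 20)) = Rational(-121, 20))
Z = 30 (Z = Mul(6, 5) = 30)
Function('h')(c, t) = 15 (Function('h')(c, t) = Mul(Rational(1, 2), 30) = 15)
Mul(Add(Add(Add(Mul(Function('h')(10, -6), Pow(21, -1)), 141), -168), Function('x')(z, 22)), Add(Mul(172, Pow(-153, -1)), 323)) = Mul(Add(Add(Add(Mul(15, Pow(21, -1)), 141), -168), Rational(-121, 20)), Add(Mul(172, Pow(-153, -1)), 323)) = Mul(Add(Add(Add(Mul(15, Rational(1, 21)), 141), -168), Rational(-121, 20)), Add(Mul(172, Rational(-1, 153)), 323)) = Mul(Add(Add(Add(Rational(5, 7), 141), -168), Rational(-121, 20)), Add(Rational(-172, 153), 323)) = Mul(Add(Add(Rational(992, 7), -168), Rational(-121, 20)), Rational(49247, 153)) = Mul(Add(Rational(-184, 7), Rational(-121, 20)), Rational(49247, 153)) = Mul(Rational(-4527, 140), Rational(49247, 153)) = Rational(-24771241, 2380)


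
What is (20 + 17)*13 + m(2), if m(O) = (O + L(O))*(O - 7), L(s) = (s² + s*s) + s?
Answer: 421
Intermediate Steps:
L(s) = s + 2*s² (L(s) = (s² + s²) + s = 2*s² + s = s + 2*s²)
m(O) = (-7 + O)*(O + O*(1 + 2*O)) (m(O) = (O + O*(1 + 2*O))*(O - 7) = (O + O*(1 + 2*O))*(-7 + O) = (-7 + O)*(O + O*(1 + 2*O)))
(20 + 17)*13 + m(2) = (20 + 17)*13 + 2*2*(-7 + 2² - 6*2) = 37*13 + 2*2*(-7 + 4 - 12) = 481 + 2*2*(-15) = 481 - 60 = 421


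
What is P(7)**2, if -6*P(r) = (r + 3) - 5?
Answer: 25/36 ≈ 0.69444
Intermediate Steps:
P(r) = 1/3 - r/6 (P(r) = -((r + 3) - 5)/6 = -((3 + r) - 5)/6 = -(-2 + r)/6 = 1/3 - r/6)
P(7)**2 = (1/3 - 1/6*7)**2 = (1/3 - 7/6)**2 = (-5/6)**2 = 25/36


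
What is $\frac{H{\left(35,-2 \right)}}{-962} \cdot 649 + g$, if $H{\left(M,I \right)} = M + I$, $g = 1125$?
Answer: $\frac{1060833}{962} \approx 1102.7$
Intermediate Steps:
$H{\left(M,I \right)} = I + M$
$\frac{H{\left(35,-2 \right)}}{-962} \cdot 649 + g = \frac{-2 + 35}{-962} \cdot 649 + 1125 = 33 \left(- \frac{1}{962}\right) 649 + 1125 = \left(- \frac{33}{962}\right) 649 + 1125 = - \frac{21417}{962} + 1125 = \frac{1060833}{962}$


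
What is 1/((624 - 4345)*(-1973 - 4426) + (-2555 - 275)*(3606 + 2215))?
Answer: 1/7337249 ≈ 1.3629e-7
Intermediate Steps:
1/((624 - 4345)*(-1973 - 4426) + (-2555 - 275)*(3606 + 2215)) = 1/(-3721*(-6399) - 2830*5821) = 1/(23810679 - 16473430) = 1/7337249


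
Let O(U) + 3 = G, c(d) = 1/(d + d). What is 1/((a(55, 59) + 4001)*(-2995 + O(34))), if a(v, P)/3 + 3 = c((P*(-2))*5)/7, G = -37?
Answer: -1652/20015167619 ≈ -8.2537e-8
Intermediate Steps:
c(d) = 1/(2*d)
O(U) = -40 (O(U) = -3 - 37 = -40)
a(v, P) = -9 - 3/(140*P) (a(v, P) = -9 + 3*((1/(2*(((P*(-2))*5))))/7) = -9 + 3*((1/(2*((-2*P*5))))*(1/7)) = -9 + 3*((1/(2*((-10*P))))*(1/7)) = -9 + 3*(((-1/(10*P))/2)*(1/7)) = -9 + 3*(-1/(20*P)*(1/7)) = -9 + 3*(-1/(140*P)) = -9 - 3/(140*P))
1/((a(55, 59) + 4001)*(-2995 + O(34))) = 1/(((-9 - 3/140/59) + 4001)*(-2995 - 40)) = 1/(((-9 - 3/140*1/59) + 4001)*(-3035)) = 1/(((-9 - 3/8260) + 4001)*(-3035)) = 1/((-74343/8260 + 4001)*(-3035)) = 1/((32973917/8260)*(-3035)) = 1/(-20015167619/1652) = -1652/20015167619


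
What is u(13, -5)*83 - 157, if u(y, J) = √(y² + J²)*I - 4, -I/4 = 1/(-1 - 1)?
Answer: -489 + 166*√194 ≈ 1823.1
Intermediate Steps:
I = 2 (I = -4/(-1 - 1) = -4/(-2) = -4*(-½) = 2)
u(y, J) = -4 + 2*√(J² + y²) (u(y, J) = √(y² + J²)*2 - 4 = √(J² + y²)*2 - 4 = 2*√(J² + y²) - 4 = -4 + 2*√(J² + y²))
u(13, -5)*83 - 157 = (-4 + 2*√((-5)² + 13²))*83 - 157 = (-4 + 2*√(25 + 169))*83 - 157 = (-4 + 2*√194)*83 - 157 = (-332 + 166*√194) - 157 = -489 + 166*√194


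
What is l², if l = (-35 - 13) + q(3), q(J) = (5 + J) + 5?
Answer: 1225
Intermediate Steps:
q(J) = 10 + J
l = -35 (l = (-35 - 13) + (10 + 3) = -48 + 13 = -35)
l² = (-35)² = 1225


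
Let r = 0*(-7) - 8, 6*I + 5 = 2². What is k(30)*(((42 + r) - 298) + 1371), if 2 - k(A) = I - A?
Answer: 71217/2 ≈ 35609.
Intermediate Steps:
I = -⅙ (I = -⅚ + (⅙)*2² = -⅚ + (⅙)*4 = -⅚ + ⅔ = -⅙ ≈ -0.16667)
r = -8 (r = 0 - 8 = -8)
k(A) = 13/6 + A (k(A) = 2 - (-⅙ - A) = 2 + (⅙ + A) = 13/6 + A)
k(30)*(((42 + r) - 298) + 1371) = (13/6 + 30)*(((42 - 8) - 298) + 1371) = 193*((34 - 298) + 1371)/6 = 193*(-264 + 1371)/6 = (193/6)*1107 = 71217/2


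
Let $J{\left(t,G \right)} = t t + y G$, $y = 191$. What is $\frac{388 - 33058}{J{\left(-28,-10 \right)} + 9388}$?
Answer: $- \frac{605}{153} \approx -3.9542$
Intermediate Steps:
$J{\left(t,G \right)} = t^{2} + 191 G$ ($J{\left(t,G \right)} = t t + 191 G = t^{2} + 191 G$)
$\frac{388 - 33058}{J{\left(-28,-10 \right)} + 9388} = \frac{388 - 33058}{\left(\left(-28\right)^{2} + 191 \left(-10\right)\right) + 9388} = - \frac{32670}{\left(784 - 1910\right) + 9388} = - \frac{32670}{-1126 + 9388} = - \frac{32670}{8262} = \left(-32670\right) \frac{1}{8262} = - \frac{605}{153}$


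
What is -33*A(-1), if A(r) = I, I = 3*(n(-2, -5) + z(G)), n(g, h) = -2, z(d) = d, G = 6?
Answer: -396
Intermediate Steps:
I = 12 (I = 3*(-2 + 6) = 3*4 = 12)
A(r) = 12
-33*A(-1) = -33*12 = -396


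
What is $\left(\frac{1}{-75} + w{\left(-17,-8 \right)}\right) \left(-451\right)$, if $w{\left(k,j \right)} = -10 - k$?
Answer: $- \frac{236324}{75} \approx -3151.0$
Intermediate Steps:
$\left(\frac{1}{-75} + w{\left(-17,-8 \right)}\right) \left(-451\right) = \left(\frac{1}{-75} - -7\right) \left(-451\right) = \left(- \frac{1}{75} + \left(-10 + 17\right)\right) \left(-451\right) = \left(- \frac{1}{75} + 7\right) \left(-451\right) = \frac{524}{75} \left(-451\right) = - \frac{236324}{75}$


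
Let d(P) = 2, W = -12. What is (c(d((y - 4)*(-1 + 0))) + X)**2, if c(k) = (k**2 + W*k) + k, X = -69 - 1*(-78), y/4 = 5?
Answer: 81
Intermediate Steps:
y = 20 (y = 4*5 = 20)
X = 9 (X = -69 + 78 = 9)
c(k) = k**2 - 11*k (c(k) = (k**2 - 12*k) + k = k**2 - 11*k)
(c(d((y - 4)*(-1 + 0))) + X)**2 = (2*(-11 + 2) + 9)**2 = (2*(-9) + 9)**2 = (-18 + 9)**2 = (-9)**2 = 81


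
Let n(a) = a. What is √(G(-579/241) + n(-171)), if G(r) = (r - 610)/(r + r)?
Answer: I*√58396782/1158 ≈ 6.5991*I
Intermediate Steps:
G(r) = (-610 + r)/(2*r) (G(r) = (-610 + r)/((2*r)) = (-610 + r)*(1/(2*r)) = (-610 + r)/(2*r))
√(G(-579/241) + n(-171)) = √((-610 - 579/241)/(2*((-579/241))) - 171) = √((-610 - 579*1/241)/(2*((-579*1/241))) - 171) = √((-610 - 579/241)/(2*(-579/241)) - 171) = √((½)*(-241/579)*(-147589/241) - 171) = √(147589/1158 - 171) = √(-50429/1158) = I*√58396782/1158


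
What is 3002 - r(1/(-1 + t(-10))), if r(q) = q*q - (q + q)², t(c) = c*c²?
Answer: 3008007005/1002001 ≈ 3002.0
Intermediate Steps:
t(c) = c³
r(q) = -3*q² (r(q) = q² - (2*q)² = q² - 4*q² = -3*q²)
3002 - r(1/(-1 + t(-10))) = 3002 - (-3)*(1/(-1 + (-10)³))² = 3002 - (-3)*(1/(-1 - 1000))² = 3002 - (-3)*(1/(-1001))² = 3002 - (-3)*(-1/1001)² = 3002 - (-3)/1002001 = 3002 - 1*(-3/1002001) = 3002 + 3/1002001 = 3008007005/1002001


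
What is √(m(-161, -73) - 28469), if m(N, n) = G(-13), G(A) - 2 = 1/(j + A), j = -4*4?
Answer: 2*I*√5985194/29 ≈ 168.72*I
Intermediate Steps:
j = -16
G(A) = 2 + 1/(-16 + A)
m(N, n) = 57/29 (m(N, n) = (-31 + 2*(-13))/(-16 - 13) = (-31 - 26)/(-29) = -1/29*(-57) = 57/29)
√(m(-161, -73) - 28469) = √(57/29 - 28469) = √(-825544/29) = 2*I*√5985194/29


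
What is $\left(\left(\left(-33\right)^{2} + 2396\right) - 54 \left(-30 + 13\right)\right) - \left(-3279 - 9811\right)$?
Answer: $17493$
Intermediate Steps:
$\left(\left(\left(-33\right)^{2} + 2396\right) - 54 \left(-30 + 13\right)\right) - \left(-3279 - 9811\right) = \left(\left(1089 + 2396\right) - -918\right) - -13090 = \left(3485 + 918\right) + 13090 = 4403 + 13090 = 17493$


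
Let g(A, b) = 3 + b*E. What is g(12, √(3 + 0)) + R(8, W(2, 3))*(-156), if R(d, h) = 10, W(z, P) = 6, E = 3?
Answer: -1557 + 3*√3 ≈ -1551.8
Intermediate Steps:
g(A, b) = 3 + 3*b (g(A, b) = 3 + b*3 = 3 + 3*b)
g(12, √(3 + 0)) + R(8, W(2, 3))*(-156) = (3 + 3*√(3 + 0)) + 10*(-156) = (3 + 3*√3) - 1560 = -1557 + 3*√3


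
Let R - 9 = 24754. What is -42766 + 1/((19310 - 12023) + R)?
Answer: -1370650299/32050 ≈ -42766.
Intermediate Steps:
R = 24763 (R = 9 + 24754 = 24763)
-42766 + 1/((19310 - 12023) + R) = -42766 + 1/((19310 - 12023) + 24763) = -42766 + 1/(7287 + 24763) = -42766 + 1/32050 = -1370650299/32050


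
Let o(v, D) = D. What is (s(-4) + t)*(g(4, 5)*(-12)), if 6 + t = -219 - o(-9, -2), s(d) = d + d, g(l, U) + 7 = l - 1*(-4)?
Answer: 2772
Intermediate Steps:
g(l, U) = -3 + l (g(l, U) = -7 + (l - 1*(-4)) = -7 + (l + 4) = -7 + (4 + l) = -3 + l)
s(d) = 2*d
t = -223 (t = -6 + (-219 - 1*(-2)) = -6 + (-219 + 2) = -6 - 217 = -223)
(s(-4) + t)*(g(4, 5)*(-12)) = (2*(-4) - 223)*((-3 + 4)*(-12)) = (-8 - 223)*(1*(-12)) = -231*(-12) = 2772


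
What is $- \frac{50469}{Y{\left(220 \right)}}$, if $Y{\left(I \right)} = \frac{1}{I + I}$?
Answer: $-22206360$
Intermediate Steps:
$Y{\left(I \right)} = \frac{1}{2 I}$
$- \frac{50469}{Y{\left(220 \right)}} = - \frac{50469}{\frac{1}{2} \cdot \frac{1}{220}} = - 50469 \frac{1}{\frac{1}{440}} = \left(-50469\right) 440 = -22206360$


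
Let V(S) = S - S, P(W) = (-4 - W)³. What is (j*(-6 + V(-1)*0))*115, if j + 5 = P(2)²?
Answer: -32189190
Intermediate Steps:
V(S) = 0
j = 46651 (j = -5 + (-(4 + 2)³)² = -5 + (-1*6³)² = -5 + (-1*216)² = -5 + (-216)² = -5 + 46656 = 46651)
(j*(-6 + V(-1)*0))*115 = (46651*(-6 + 0*0))*115 = (46651*(-6 + 0))*115 = (46651*(-6))*115 = -279906*115 = -32189190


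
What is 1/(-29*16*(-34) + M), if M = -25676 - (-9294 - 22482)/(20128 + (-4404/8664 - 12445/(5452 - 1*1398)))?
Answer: -14725985339/145764002863428 ≈ -0.00010103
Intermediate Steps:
M = -378081147571492/14725985339 (M = -25676 - (-31776)/(20128 + (-4404*1/8664 - 12445/(5452 - 1398))) = -25676 - (-31776)/(20128 + (-367/722 - 12445/4054)) = -25676 - (-31776)/(20128 - 2618277/731747) = -25676 - (-31776)/14725985339/731747 = -25676 - (-31776)*731747/14725985339 = -25676 - 1*(-23251992672/14725985339) = -25676 + 23251992672/14725985339 = -378081147571492/14725985339 ≈ -25674.)
1/(-29*16*(-34) + M) = 1/(-29*16*(-34) - 378081147571492/14725985339) = 1/(-464*(-34) - 378081147571492/14725985339) = 1/(15776 - 378081147571492/14725985339) = 1/(-145764002863428/14725985339) = -14725985339/145764002863428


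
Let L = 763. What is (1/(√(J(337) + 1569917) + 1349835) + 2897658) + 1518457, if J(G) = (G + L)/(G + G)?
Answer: 903878416100831212895/204677282204082 - √19810454347/204677282204082 ≈ 4.4161e+6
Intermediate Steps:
J(G) = (763 + G)/(2*G) (J(G) = (G + 763)/(G + G) = (763 + G)/((2*G)) = (763 + G)*(1/(2*G)) = (763 + G)/(2*G))
(1/(√(J(337) + 1569917) + 1349835) + 2897658) + 1518457 = (1/(√((½)*(763 + 337)/337 + 1569917) + 1349835) + 2897658) + 1518457 = (1/(√((½)*(1/337)*1100 + 1569917) + 1349835) + 2897658) + 1518457 = (1/(√(550/337 + 1569917) + 1349835) + 2897658) + 1518457 = (1/(√(529062579/337) + 1349835) + 2897658) + 1518457 = (1/(3*√19810454347/337 + 1349835) + 2897658) + 1518457 = (1/(1349835 + 3*√19810454347/337) + 2897658) + 1518457 = (2897658 + 1/(1349835 + 3*√19810454347/337)) + 1518457 = 4416115 + 1/(1349835 + 3*√19810454347/337)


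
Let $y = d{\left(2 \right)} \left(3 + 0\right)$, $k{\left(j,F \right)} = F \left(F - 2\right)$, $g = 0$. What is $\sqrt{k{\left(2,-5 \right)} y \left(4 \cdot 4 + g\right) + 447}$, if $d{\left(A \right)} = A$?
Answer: $9 \sqrt{47} \approx 61.701$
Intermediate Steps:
$k{\left(j,F \right)} = F \left(-2 + F\right)$
$y = 6$ ($y = 2 \left(3 + 0\right) = 2 \cdot 3 = 6$)
$\sqrt{k{\left(2,-5 \right)} y \left(4 \cdot 4 + g\right) + 447} = \sqrt{- 5 \left(-2 - 5\right) 6 \left(4 \cdot 4 + 0\right) + 447} = \sqrt{\left(-5\right) \left(-7\right) 6 \left(16 + 0\right) + 447} = \sqrt{35 \cdot 6 \cdot 16 + 447} = \sqrt{210 \cdot 16 + 447} = \sqrt{3360 + 447} = \sqrt{3807} = 9 \sqrt{47}$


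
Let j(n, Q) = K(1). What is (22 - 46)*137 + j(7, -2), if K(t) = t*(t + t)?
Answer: -3286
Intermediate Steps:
K(t) = 2*t**2 (K(t) = t*(2*t) = 2*t**2)
j(n, Q) = 2 (j(n, Q) = 2*1**2 = 2*1 = 2)
(22 - 46)*137 + j(7, -2) = (22 - 46)*137 + 2 = -24*137 + 2 = -3288 + 2 = -3286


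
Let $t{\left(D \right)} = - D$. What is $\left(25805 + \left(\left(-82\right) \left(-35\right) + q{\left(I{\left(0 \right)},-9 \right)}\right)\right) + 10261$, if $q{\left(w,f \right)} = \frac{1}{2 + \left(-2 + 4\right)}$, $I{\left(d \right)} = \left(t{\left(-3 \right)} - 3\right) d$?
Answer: $\frac{155745}{4} \approx 38936.0$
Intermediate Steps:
$I{\left(d \right)} = 0$ ($I{\left(d \right)} = \left(\left(-1\right) \left(-3\right) - 3\right) d = \left(3 - 3\right) d = 0 d = 0$)
$q{\left(w,f \right)} = \frac{1}{4}$ ($q{\left(w,f \right)} = \frac{1}{2 + 2} = \frac{1}{4}$)
$\left(25805 + \left(\left(-82\right) \left(-35\right) + q{\left(I{\left(0 \right)},-9 \right)}\right)\right) + 10261 = \left(25805 + \left(\left(-82\right) \left(-35\right) + \frac{1}{4}\right)\right) + 10261 = \left(25805 + \left(2870 + \frac{1}{4}\right)\right) + 10261 = \left(25805 + \frac{11481}{4}\right) + 10261 = \frac{114701}{4} + 10261 = \frac{155745}{4}$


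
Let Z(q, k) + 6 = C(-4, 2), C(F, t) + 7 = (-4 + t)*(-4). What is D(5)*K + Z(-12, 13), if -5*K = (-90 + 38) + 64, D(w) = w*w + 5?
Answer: -77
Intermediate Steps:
D(w) = 5 + w² (D(w) = w² + 5 = 5 + w²)
C(F, t) = 9 - 4*t (C(F, t) = -7 + (-4 + t)*(-4) = -7 + (16 - 4*t) = 9 - 4*t)
K = -12/5 (K = -((-90 + 38) + 64)/5 = -(-52 + 64)/5 = -⅕*12 = -12/5 ≈ -2.4000)
Z(q, k) = -5 (Z(q, k) = -6 + (9 - 4*2) = -6 + (9 - 8) = -6 + 1 = -5)
D(5)*K + Z(-12, 13) = (5 + 5²)*(-12/5) - 5 = (5 + 25)*(-12/5) - 5 = 30*(-12/5) - 5 = -72 - 5 = -77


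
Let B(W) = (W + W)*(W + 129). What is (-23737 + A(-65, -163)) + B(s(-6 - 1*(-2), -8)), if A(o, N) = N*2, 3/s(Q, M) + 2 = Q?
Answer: -48383/2 ≈ -24192.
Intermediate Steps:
s(Q, M) = 3/(-2 + Q)
A(o, N) = 2*N
B(W) = 2*W*(129 + W) (B(W) = (2*W)*(129 + W) = 2*W*(129 + W))
(-23737 + A(-65, -163)) + B(s(-6 - 1*(-2), -8)) = (-23737 + 2*(-163)) + 2*(3/(-2 + (-6 - 1*(-2))))*(129 + 3/(-2 + (-6 - 1*(-2)))) = (-23737 - 326) + 2*(3/(-2 + (-6 + 2)))*(129 + 3/(-2 + (-6 + 2))) = -24063 + 2*(3/(-2 - 4))*(129 + 3/(-2 - 4)) = -24063 + 2*(3/(-6))*(129 + 3/(-6)) = -24063 + 2*(3*(-1/6))*(129 + 3*(-1/6)) = -24063 + 2*(-1/2)*(129 - 1/2) = -24063 + 2*(-1/2)*(257/2) = -24063 - 257/2 = -48383/2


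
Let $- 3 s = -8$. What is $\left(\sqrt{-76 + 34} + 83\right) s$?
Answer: $\frac{664}{3} + \frac{8 i \sqrt{42}}{3} \approx 221.33 + 17.282 i$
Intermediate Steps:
$s = \frac{8}{3}$ ($s = \left(- \frac{1}{3}\right) \left(-8\right) = \frac{8}{3} \approx 2.6667$)
$\left(\sqrt{-76 + 34} + 83\right) s = \left(\sqrt{-76 + 34} + 83\right) \frac{8}{3} = \left(\sqrt{-42} + 83\right) \frac{8}{3} = \left(i \sqrt{42} + 83\right) \frac{8}{3} = \left(83 + i \sqrt{42}\right) \frac{8}{3} = \frac{664}{3} + \frac{8 i \sqrt{42}}{3}$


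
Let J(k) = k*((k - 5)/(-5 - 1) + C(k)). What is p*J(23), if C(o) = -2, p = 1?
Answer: -115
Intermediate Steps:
J(k) = k*(-7/6 - k/6) (J(k) = k*((k - 5)/(-5 - 1) - 2) = k*((-5 + k)/(-6) - 2) = k*((-5 + k)*(-1/6) - 2) = k*((5/6 - k/6) - 2) = k*(-7/6 - k/6))
p*J(23) = 1*(-1/6*23*(7 + 23)) = 1*(-1/6*23*30) = 1*(-115) = -115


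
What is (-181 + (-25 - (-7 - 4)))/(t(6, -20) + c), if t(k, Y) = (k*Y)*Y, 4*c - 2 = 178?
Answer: -13/163 ≈ -0.079755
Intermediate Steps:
c = 45 (c = ½ + (¼)*178 = ½ + 89/2 = 45)
t(k, Y) = k*Y² (t(k, Y) = (Y*k)*Y = k*Y²)
(-181 + (-25 - (-7 - 4)))/(t(6, -20) + c) = (-181 + (-25 - (-7 - 4)))/(6*(-20)² + 45) = (-181 + (-25 - (-11)))/(6*400 + 45) = (-181 + (-25 - 1*(-11)))/(2400 + 45) = (-181 + (-25 + 11))/2445 = (-181 - 14)*(1/2445) = -195*1/2445 = -13/163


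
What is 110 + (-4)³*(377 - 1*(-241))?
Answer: -39442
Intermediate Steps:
110 + (-4)³*(377 - 1*(-241)) = 110 - 64*(377 + 241) = 110 - 64*618 = 110 - 39552 = -39442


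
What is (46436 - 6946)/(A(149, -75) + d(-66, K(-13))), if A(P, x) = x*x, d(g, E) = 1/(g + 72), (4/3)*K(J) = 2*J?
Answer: 236940/33751 ≈ 7.0202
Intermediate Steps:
K(J) = 3*J/2 (K(J) = 3*(2*J)/4 = 3*J/2)
d(g, E) = 1/(72 + g)
A(P, x) = x²
(46436 - 6946)/(A(149, -75) + d(-66, K(-13))) = (46436 - 6946)/((-75)² + 1/(72 - 66)) = 39490/(5625 + 1/6) = 39490/(5625 + ⅙) = 39490/(33751/6) = 39490*(6/33751) = 236940/33751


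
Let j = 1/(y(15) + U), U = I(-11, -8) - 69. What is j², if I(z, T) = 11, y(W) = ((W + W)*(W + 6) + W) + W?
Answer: 1/362404 ≈ 2.7594e-6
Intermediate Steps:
y(W) = 2*W + 2*W*(6 + W) (y(W) = ((2*W)*(6 + W) + W) + W = (2*W*(6 + W) + W) + W = (W + 2*W*(6 + W)) + W = 2*W + 2*W*(6 + W))
U = -58 (U = 11 - 69 = -58)
j = 1/602 (j = 1/(2*15*(7 + 15) - 58) = 1/(2*15*22 - 58) = 1/(660 - 58) = 1/602 ≈ 0.0016611)
j² = (1/602)² = 1/362404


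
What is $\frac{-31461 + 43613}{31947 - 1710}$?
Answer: $\frac{12152}{30237} \approx 0.40189$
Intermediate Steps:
$\frac{-31461 + 43613}{31947 - 1710} = \frac{12152}{30237}$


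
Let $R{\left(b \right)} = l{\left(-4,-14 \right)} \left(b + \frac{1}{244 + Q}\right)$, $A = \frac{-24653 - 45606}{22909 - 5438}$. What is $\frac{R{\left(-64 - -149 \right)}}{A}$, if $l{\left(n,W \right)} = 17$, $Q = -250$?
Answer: $- \frac{151176563}{421554} \approx -358.62$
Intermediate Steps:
$A = - \frac{70259}{17471} \approx -4.0215$
$R{\left(b \right)} = - \frac{17}{6} + 17 b$ ($R{\left(b \right)} = 17 \left(b + \frac{1}{244 - 250}\right) = 17 \left(b + \frac{1}{-6}\right) = 17 \left(b - \frac{1}{6}\right) = 17 \left(- \frac{1}{6} + b\right) = - \frac{17}{6} + 17 b$)
$\frac{R{\left(-64 - -149 \right)}}{A} = \frac{- \frac{17}{6} + 17 \left(-64 - -149\right)}{- \frac{70259}{17471}} = \left(- \frac{17}{6} + 17 \left(-64 + 149\right)\right) \left(- \frac{17471}{70259}\right) = \left(- \frac{17}{6} + 17 \cdot 85\right) \left(- \frac{17471}{70259}\right) = \left(- \frac{17}{6} + 1445\right) \left(- \frac{17471}{70259}\right) = \frac{8653}{6} \left(- \frac{17471}{70259}\right) = - \frac{151176563}{421554}$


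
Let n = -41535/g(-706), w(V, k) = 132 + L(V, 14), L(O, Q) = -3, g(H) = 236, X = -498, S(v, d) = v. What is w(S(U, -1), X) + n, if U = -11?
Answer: -11091/236 ≈ -46.996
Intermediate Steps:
w(V, k) = 129 (w(V, k) = 132 - 3 = 129)
n = -41535/236 ≈ -176.00
w(S(U, -1), X) + n = 129 - 41535/236 = -11091/236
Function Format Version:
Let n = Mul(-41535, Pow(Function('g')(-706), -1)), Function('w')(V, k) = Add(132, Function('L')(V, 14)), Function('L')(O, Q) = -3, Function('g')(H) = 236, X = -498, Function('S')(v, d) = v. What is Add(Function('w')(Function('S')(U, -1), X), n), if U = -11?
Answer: Rational(-11091, 236) ≈ -46.996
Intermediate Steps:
Function('w')(V, k) = 129 (Function('w')(V, k) = Add(132, -3) = 129)
n = Rational(-41535, 236) (n = Mul(-41535, Pow(236, -1)) = Mul(-41535, Rational(1, 236)) = Rational(-41535, 236) ≈ -176.00)
Add(Function('w')(Function('S')(U, -1), X), n) = Add(129, Rational(-41535, 236)) = Rational(-11091, 236)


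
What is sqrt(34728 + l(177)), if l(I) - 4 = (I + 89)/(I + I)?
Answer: sqrt(1088142369)/177 ≈ 186.37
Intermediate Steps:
l(I) = 4 + (89 + I)/(2*I) (l(I) = 4 + (I + 89)/(I + I) = 4 + (89 + I)/((2*I)) = 4 + (89 + I)*(1/(2*I)) = 4 + (89 + I)/(2*I))
sqrt(34728 + l(177)) = sqrt(34728 + (1/2)*(89 + 9*177)/177) = sqrt(34728 + (1/2)*(1/177)*(89 + 1593)) = sqrt(34728 + (1/2)*(1/177)*1682) = sqrt(34728 + 841/177) = sqrt(6147697/177) = sqrt(1088142369)/177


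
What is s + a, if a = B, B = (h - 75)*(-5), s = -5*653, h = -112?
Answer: -2330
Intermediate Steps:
s = -3265
B = 935 (B = (-112 - 75)*(-5) = -187*(-5) = 935)
a = 935
s + a = -3265 + 935 = -2330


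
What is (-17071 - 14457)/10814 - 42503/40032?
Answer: -860878169/216453024 ≈ -3.9772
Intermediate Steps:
(-17071 - 14457)/10814 - 42503/40032 = -31528*1/10814 - 42503*1/40032 = -15764/5407 - 42503/40032 = -860878169/216453024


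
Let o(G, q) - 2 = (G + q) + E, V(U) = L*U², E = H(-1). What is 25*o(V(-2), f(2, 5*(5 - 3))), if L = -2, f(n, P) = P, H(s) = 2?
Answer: 150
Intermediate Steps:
E = 2
V(U) = -2*U²
o(G, q) = 4 + G + q (o(G, q) = 2 + ((G + q) + 2) = 2 + (2 + G + q) = 4 + G + q)
25*o(V(-2), f(2, 5*(5 - 3))) = 25*(4 - 2*(-2)² + 5*(5 - 3)) = 25*(4 - 2*4 + 5*2) = 25*(4 - 8 + 10) = 25*6 = 150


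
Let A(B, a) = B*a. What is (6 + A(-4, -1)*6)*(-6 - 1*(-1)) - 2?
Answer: -152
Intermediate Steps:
(6 + A(-4, -1)*6)*(-6 - 1*(-1)) - 2 = (6 - 4*(-1)*6)*(-6 - 1*(-1)) - 2 = (6 + 4*6)*(-6 + 1) - 2 = (6 + 24)*(-5) - 2 = 30*(-5) - 2 = -150 - 2 = -152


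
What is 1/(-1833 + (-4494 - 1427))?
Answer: -1/7754 ≈ -0.00012897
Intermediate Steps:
1/(-1833 + (-4494 - 1427)) = 1/(-1833 - 5921) = 1/(-7754) = -1/7754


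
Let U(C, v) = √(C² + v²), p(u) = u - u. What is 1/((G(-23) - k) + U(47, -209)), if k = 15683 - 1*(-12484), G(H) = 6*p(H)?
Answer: -28167/793333999 - √45890/793333999 ≈ -3.5775e-5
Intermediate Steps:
p(u) = 0
G(H) = 0 (G(H) = 6*0 = 0)
k = 28167 (k = 15683 + 12484 = 28167)
1/((G(-23) - k) + U(47, -209)) = 1/((0 - 1*28167) + √(47² + (-209)²)) = 1/((0 - 28167) + √(2209 + 43681)) = 1/(-28167 + √45890)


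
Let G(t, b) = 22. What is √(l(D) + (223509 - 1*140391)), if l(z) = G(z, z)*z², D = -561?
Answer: 2*√1751745 ≈ 2647.1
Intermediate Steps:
l(z) = 22*z²
√(l(D) + (223509 - 1*140391)) = √(22*(-561)² + (223509 - 1*140391)) = √(22*314721 + (223509 - 140391)) = √(6923862 + 83118) = √7006980 = 2*√1751745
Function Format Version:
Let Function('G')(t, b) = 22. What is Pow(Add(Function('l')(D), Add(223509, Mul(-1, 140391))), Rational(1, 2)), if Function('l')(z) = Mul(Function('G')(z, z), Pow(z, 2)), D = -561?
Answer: Mul(2, Pow(1751745, Rational(1, 2))) ≈ 2647.1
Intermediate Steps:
Function('l')(z) = Mul(22, Pow(z, 2))
Pow(Add(Function('l')(D), Add(223509, Mul(-1, 140391))), Rational(1, 2)) = Pow(Add(Mul(22, Pow(-561, 2)), Add(223509, Mul(-1, 140391))), Rational(1, 2)) = Pow(Add(Mul(22, 314721), Add(223509, -140391)), Rational(1, 2)) = Pow(Add(6923862, 83118), Rational(1, 2)) = Pow(7006980, Rational(1, 2)) = Mul(2, Pow(1751745, Rational(1, 2)))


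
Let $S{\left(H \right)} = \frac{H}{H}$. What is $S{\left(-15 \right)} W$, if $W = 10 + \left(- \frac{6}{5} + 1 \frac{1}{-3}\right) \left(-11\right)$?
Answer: $\frac{403}{15} \approx 26.867$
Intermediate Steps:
$S{\left(H \right)} = 1$
$W = \frac{403}{15}$ ($W = 10 + \left(\left(-6\right) \frac{1}{5} + 1 \left(- \frac{1}{3}\right)\right) \left(-11\right) = 10 + \left(- \frac{6}{5} - \frac{1}{3}\right) \left(-11\right) = 10 - - \frac{253}{15} = 10 + \frac{253}{15} = \frac{403}{15} \approx 26.867$)
$S{\left(-15 \right)} W = 1 \cdot \frac{403}{15} = \frac{403}{15}$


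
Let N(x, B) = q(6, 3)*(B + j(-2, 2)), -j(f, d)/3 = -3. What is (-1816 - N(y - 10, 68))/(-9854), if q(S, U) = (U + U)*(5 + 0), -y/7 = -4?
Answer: 2063/4927 ≈ 0.41871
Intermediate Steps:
y = 28 (y = -7*(-4) = 28)
j(f, d) = 9 (j(f, d) = -3*(-3) = 9)
q(S, U) = 10*U (q(S, U) = (2*U)*5 = 10*U)
N(x, B) = 270 + 30*B (N(x, B) = (10*3)*(B + 9) = 30*(9 + B) = 270 + 30*B)
(-1816 - N(y - 10, 68))/(-9854) = (-1816 - (270 + 30*68))/(-9854) = (-1816 - (270 + 2040))*(-1/9854) = (-1816 - 1*2310)*(-1/9854) = (-1816 - 2310)*(-1/9854) = -4126*(-1/9854) = 2063/4927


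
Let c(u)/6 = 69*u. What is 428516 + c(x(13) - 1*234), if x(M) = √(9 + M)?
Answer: 331640 + 414*√22 ≈ 3.3358e+5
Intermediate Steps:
c(u) = 414*u (c(u) = 6*(69*u) = 414*u)
428516 + c(x(13) - 1*234) = 428516 + 414*(√(9 + 13) - 1*234) = 428516 + 414*(√22 - 234) = 428516 + 414*(-234 + √22) = 428516 + (-96876 + 414*√22) = 331640 + 414*√22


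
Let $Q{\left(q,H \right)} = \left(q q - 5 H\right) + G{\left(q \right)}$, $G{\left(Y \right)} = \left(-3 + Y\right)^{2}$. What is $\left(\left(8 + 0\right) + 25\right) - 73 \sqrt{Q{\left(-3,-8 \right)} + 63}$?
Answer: $33 - 146 \sqrt{37} \approx -855.08$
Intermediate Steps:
$Q{\left(q,H \right)} = q^{2} + \left(-3 + q\right)^{2} - 5 H$ ($Q{\left(q,H \right)} = \left(q q - 5 H\right) + \left(-3 + q\right)^{2} = \left(q^{2} - 5 H\right) + \left(-3 + q\right)^{2} = q^{2} + \left(-3 + q\right)^{2} - 5 H$)
$\left(\left(8 + 0\right) + 25\right) - 73 \sqrt{Q{\left(-3,-8 \right)} + 63} = \left(\left(8 + 0\right) + 25\right) - 73 \sqrt{\left(\left(-3\right)^{2} + \left(-3 - 3\right)^{2} - -40\right) + 63} = \left(8 + 25\right) - 73 \sqrt{\left(9 + \left(-6\right)^{2} + 40\right) + 63} = 33 - 73 \sqrt{\left(9 + 36 + 40\right) + 63} = 33 - 73 \sqrt{85 + 63} = 33 - 73 \sqrt{148} = 33 - 73 \cdot 2 \sqrt{37} = 33 - 146 \sqrt{37}$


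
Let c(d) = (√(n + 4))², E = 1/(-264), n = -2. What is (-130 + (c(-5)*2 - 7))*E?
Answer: 133/264 ≈ 0.50379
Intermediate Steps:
E = -1/264 ≈ -0.0037879
c(d) = 2 (c(d) = (√(-2 + 4))² = (√2)² = 2)
(-130 + (c(-5)*2 - 7))*E = (-130 + (2*2 - 7))*(-1/264) = (-130 + (4 - 7))*(-1/264) = (-130 - 3)*(-1/264) = -133*(-1/264) = 133/264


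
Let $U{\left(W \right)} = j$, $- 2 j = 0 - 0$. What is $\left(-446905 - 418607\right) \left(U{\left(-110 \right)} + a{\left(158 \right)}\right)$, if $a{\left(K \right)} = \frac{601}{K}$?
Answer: $- \frac{260086356}{79} \approx -3.2922 \cdot 10^{6}$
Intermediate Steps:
$j = 0$ ($j = - \frac{0 - 0}{2} = - \frac{0 + 0}{2} = \left(- \frac{1}{2}\right) 0 = 0$)
$U{\left(W \right)} = 0$
$\left(-446905 - 418607\right) \left(U{\left(-110 \right)} + a{\left(158 \right)}\right) = \left(-446905 - 418607\right) \left(0 + \frac{601}{158}\right) = - 865512 \left(0 + 601 \cdot \frac{1}{158}\right) = - 865512 \left(0 + \frac{601}{158}\right) = \left(-865512\right) \frac{601}{158} = - \frac{260086356}{79}$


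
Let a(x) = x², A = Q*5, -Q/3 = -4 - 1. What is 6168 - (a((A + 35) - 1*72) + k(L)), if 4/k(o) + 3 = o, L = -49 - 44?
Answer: 113377/24 ≈ 4724.0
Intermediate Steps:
L = -93
Q = 15 (Q = -3*(-4 - 1) = -3*(-5) = 15)
A = 75 (A = 15*5 = 75)
k(o) = 4/(-3 + o)
6168 - (a((A + 35) - 1*72) + k(L)) = 6168 - (((75 + 35) - 1*72)² + 4/(-3 - 93)) = 6168 - ((110 - 72)² + 4/(-96)) = 6168 - (38² + 4*(-1/96)) = 6168 - (1444 - 1/24) = 6168 - 1*34655/24 = 6168 - 34655/24 = 113377/24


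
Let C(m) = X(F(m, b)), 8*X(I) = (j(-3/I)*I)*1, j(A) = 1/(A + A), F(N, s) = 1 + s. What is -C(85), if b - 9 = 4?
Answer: 49/12 ≈ 4.0833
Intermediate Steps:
b = 13 (b = 9 + 4 = 13)
j(A) = 1/(2*A)
X(I) = -I²/48 (X(I) = (((1/(2*((-3/I))))*I)*1)/8 = ((((-I/3)/2)*I)*1)/8 = (((-I/6)*I)*1)/8 = (-I²/6*1)/8 = (-I²/6)/8 = -I²/48)
C(m) = -49/12 (C(m) = -(1 + 13)²/48 = -1/48*14² = -1/48*196 = -49/12)
-C(85) = -1*(-49/12) = 49/12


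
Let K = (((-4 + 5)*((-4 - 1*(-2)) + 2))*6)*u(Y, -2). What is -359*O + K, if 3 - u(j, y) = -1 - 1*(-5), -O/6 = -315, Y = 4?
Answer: -678510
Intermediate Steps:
O = 1890 (O = -6*(-315) = 1890)
u(j, y) = -1 (u(j, y) = 3 - (-1 - 1*(-5)) = 3 - (-1 + 5) = 3 - 1*4 = 3 - 4 = -1)
K = 0 (K = (((-4 + 5)*((-4 - 1*(-2)) + 2))*6)*(-1) = ((1*((-4 + 2) + 2))*6)*(-1) = ((1*(-2 + 2))*6)*(-1) = ((1*0)*6)*(-1) = (0*6)*(-1) = 0*(-1) = 0)
-359*O + K = -359*1890 + 0 = -678510 + 0 = -678510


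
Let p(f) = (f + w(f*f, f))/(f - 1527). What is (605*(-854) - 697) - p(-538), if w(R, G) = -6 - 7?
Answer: -1068363406/2065 ≈ -5.1737e+5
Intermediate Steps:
w(R, G) = -13
p(f) = (-13 + f)/(-1527 + f) (p(f) = (f - 13)/(f - 1527) = (-13 + f)/(-1527 + f))
(605*(-854) - 697) - p(-538) = (605*(-854) - 697) - (-13 - 538)/(-1527 - 538) = (-516670 - 697) - (-551)/(-2065) = -517367 - (-1)*(-551)/2065 = -517367 - 1*551/2065 = -517367 - 551/2065 = -1068363406/2065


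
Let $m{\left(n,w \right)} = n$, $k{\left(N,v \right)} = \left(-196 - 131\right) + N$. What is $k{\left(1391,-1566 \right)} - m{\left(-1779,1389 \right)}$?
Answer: $2843$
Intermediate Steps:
$k{\left(N,v \right)} = -327 + N$
$k{\left(1391,-1566 \right)} - m{\left(-1779,1389 \right)} = \left(-327 + 1391\right) - -1779 = 1064 + 1779 = 2843$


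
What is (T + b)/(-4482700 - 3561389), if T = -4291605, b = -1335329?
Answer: 5626934/8044089 ≈ 0.69951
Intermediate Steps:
(T + b)/(-4482700 - 3561389) = (-4291605 - 1335329)/(-4482700 - 3561389) = -5626934/(-8044089) = -5626934*(-1/8044089) = 5626934/8044089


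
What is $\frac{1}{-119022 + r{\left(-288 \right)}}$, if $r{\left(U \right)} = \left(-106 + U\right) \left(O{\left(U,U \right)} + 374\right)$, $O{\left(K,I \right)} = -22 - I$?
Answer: $- \frac{1}{371182} \approx -2.6941 \cdot 10^{-6}$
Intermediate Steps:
$r{\left(U \right)} = \left(-106 + U\right) \left(352 - U\right)$ ($r{\left(U \right)} = \left(-106 + U\right) \left(\left(-22 - U\right) + 374\right) = \left(-106 + U\right) \left(352 - U\right)$)
$\frac{1}{-119022 + r{\left(-288 \right)}} = \frac{1}{-119022 - 252160} = \frac{1}{-371182} = - \frac{1}{371182}$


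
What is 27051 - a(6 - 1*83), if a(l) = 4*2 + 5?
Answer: 27038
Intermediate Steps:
a(l) = 13 (a(l) = 8 + 5 = 13)
27051 - a(6 - 1*83) = 27051 - 1*13 = 27051 - 13 = 27038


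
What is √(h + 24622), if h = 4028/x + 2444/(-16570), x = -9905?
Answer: 2*√1658087852610282205/16412585 ≈ 156.91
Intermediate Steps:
h = -9095178/16412585 (h = 4028/(-9905) + 2444/(-16570) = 4028*(-1/9905) + 2444*(-1/16570) = -4028/9905 - 1222/8285 = -9095178/16412585 ≈ -0.55416)
√(h + 24622) = √(-9095178/16412585 + 24622) = √(404101572692/16412585) = 2*√1658087852610282205/16412585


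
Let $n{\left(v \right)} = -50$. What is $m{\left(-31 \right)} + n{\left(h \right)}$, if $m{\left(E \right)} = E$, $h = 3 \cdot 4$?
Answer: $-81$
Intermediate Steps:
$h = 12$
$m{\left(-31 \right)} + n{\left(h \right)} = -31 - 50 = -81$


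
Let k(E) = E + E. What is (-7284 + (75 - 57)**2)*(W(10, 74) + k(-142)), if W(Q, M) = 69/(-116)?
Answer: 1980780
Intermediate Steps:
W(Q, M) = -69/116 (W(Q, M) = 69*(-1/116) = -69/116)
k(E) = 2*E
(-7284 + (75 - 57)**2)*(W(10, 74) + k(-142)) = (-7284 + (75 - 57)**2)*(-69/116 + 2*(-142)) = (-7284 + 18**2)*(-69/116 - 284) = (-7284 + 324)*(-33013/116) = -6960*(-33013/116) = 1980780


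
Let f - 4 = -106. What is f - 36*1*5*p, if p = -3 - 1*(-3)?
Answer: -102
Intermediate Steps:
f = -102 (f = 4 - 106 = -102)
p = 0 (p = -3 + 3 = 0)
f - 36*1*5*p = -102 - 36*1*5*0 = -102 - 180*0 = -102 - 36*0 = -102 + 0 = -102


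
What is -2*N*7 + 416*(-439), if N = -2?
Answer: -182596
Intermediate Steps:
-2*N*7 + 416*(-439) = -2*(-2)*7 + 416*(-439) = 4*7 - 182624 = 28 - 182624 = -182596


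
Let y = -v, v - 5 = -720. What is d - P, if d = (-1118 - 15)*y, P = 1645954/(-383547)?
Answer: -310707861011/383547 ≈ -8.1009e+5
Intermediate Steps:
v = -715 (v = 5 - 720 = -715)
P = -1645954/383547 (P = 1645954*(-1/383547) = -1645954/383547 ≈ -4.2914)
y = 715 (y = -1*(-715) = 715)
d = -810095 (d = (-1118 - 15)*715 = -1133*715 = -810095)
d - P = -810095 - 1*(-1645954/383547) = -810095 + 1645954/383547 = -310707861011/383547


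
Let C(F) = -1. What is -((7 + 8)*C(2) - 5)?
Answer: 20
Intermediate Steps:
-((7 + 8)*C(2) - 5) = -((7 + 8)*(-1) - 5) = -(15*(-1) - 5) = -(-15 - 5) = -1*(-20) = 20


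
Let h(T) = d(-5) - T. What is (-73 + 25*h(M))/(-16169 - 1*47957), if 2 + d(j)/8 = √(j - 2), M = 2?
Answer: 523/64126 - 100*I*√7/32063 ≈ 0.0081558 - 0.0082517*I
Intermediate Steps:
d(j) = -16 + 8*√(-2 + j) (d(j) = -16 + 8*√(j - 2) = -16 + 8*√(-2 + j))
h(T) = -16 - T + 8*I*√7 (h(T) = (-16 + 8*√(-2 - 5)) - T = (-16 + 8*√(-7)) - T = (-16 + 8*(I*√7)) - T = (-16 + 8*I*√7) - T = -16 - T + 8*I*√7)
(-73 + 25*h(M))/(-16169 - 1*47957) = (-73 + 25*(-16 - 1*2 + 8*I*√7))/(-16169 - 1*47957) = (-73 + 25*(-16 - 2 + 8*I*√7))/(-16169 - 47957) = (-73 + 25*(-18 + 8*I*√7))/(-64126) = (-73 + (-450 + 200*I*√7))*(-1/64126) = (-523 + 200*I*√7)*(-1/64126) = 523/64126 - 100*I*√7/32063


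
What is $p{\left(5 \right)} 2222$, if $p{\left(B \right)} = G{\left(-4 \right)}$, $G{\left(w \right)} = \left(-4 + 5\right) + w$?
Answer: $-6666$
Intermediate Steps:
$G{\left(w \right)} = 1 + w$
$p{\left(B \right)} = -3$ ($p{\left(B \right)} = 1 - 4 = -3$)
$p{\left(5 \right)} 2222 = \left(-3\right) 2222 = -6666$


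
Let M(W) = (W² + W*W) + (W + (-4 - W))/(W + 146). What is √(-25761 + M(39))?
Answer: I*√777558515/185 ≈ 150.73*I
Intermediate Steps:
M(W) = -4/(146 + W) + 2*W² (M(W) = (W² + W²) - 4/(146 + W) = 2*W² - 4/(146 + W) = -4/(146 + W) + 2*W²)
√(-25761 + M(39)) = √(-25761 + 2*(-2 + 39³ + 146*39²)/(146 + 39)) = √(-25761 + 2*(-2 + 59319 + 146*1521)/185) = √(-25761 + 2*(1/185)*(-2 + 59319 + 222066)) = √(-25761 + 2*(1/185)*281383) = √(-25761 + 562766/185) = √(-4203019/185) = I*√777558515/185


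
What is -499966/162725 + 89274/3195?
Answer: 861981352/34660425 ≈ 24.869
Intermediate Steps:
-499966/162725 + 89274/3195 = -499966*1/162725 + 89274*(1/3195) = -499966/162725 + 29758/1065 = 861981352/34660425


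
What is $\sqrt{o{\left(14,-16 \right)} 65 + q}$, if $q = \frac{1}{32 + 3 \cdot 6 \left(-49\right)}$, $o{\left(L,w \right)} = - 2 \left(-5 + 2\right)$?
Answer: $\frac{\sqrt{11270966}}{170} \approx 19.748$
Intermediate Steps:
$o{\left(L,w \right)} = 6$ ($o{\left(L,w \right)} = \left(-2\right) \left(-3\right) = 6$)
$q = - \frac{1}{850}$ ($q = \frac{1}{32 + 18 \left(-49\right)} = \frac{1}{32 - 882} = \frac{1}{-850} = - \frac{1}{850} \approx -0.0011765$)
$\sqrt{o{\left(14,-16 \right)} 65 + q} = \sqrt{6 \cdot 65 - \frac{1}{850}} = \sqrt{390 - \frac{1}{850}} = \sqrt{\frac{331499}{850}} = \frac{\sqrt{11270966}}{170}$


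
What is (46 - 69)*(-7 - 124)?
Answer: 3013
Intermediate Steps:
(46 - 69)*(-7 - 124) = -23*(-131) = 3013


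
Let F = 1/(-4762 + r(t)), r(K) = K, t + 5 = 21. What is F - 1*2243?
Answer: -10645279/4746 ≈ -2243.0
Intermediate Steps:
t = 16 (t = -5 + 21 = 16)
F = -1/4746 (F = 1/(-4762 + 16) = 1/(-4746) = -1/4746 ≈ -0.00021070)
F - 1*2243 = -1/4746 - 1*2243 = -1/4746 - 2243 = -10645279/4746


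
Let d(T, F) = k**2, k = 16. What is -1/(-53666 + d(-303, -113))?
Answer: 1/53410 ≈ 1.8723e-5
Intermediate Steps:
d(T, F) = 256 (d(T, F) = 16**2 = 256)
-1/(-53666 + d(-303, -113)) = -1/(-53666 + 256) = -1/(-53410) = -1*(-1/53410) = 1/53410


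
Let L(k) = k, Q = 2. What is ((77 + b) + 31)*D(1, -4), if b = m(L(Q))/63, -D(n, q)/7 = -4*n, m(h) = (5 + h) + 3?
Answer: 27256/9 ≈ 3028.4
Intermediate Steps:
m(h) = 8 + h
D(n, q) = 28*n (D(n, q) = -(-28)*n = 28*n)
b = 10/63 (b = (8 + 2)/63 = 10*(1/63) = 10/63 ≈ 0.15873)
((77 + b) + 31)*D(1, -4) = ((77 + 10/63) + 31)*(28*1) = (4861/63 + 31)*28 = (6814/63)*28 = 27256/9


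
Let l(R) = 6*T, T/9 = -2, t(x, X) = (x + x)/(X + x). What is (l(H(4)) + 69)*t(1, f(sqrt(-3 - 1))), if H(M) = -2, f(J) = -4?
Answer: 26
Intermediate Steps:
t(x, X) = 2*x/(X + x) (t(x, X) = (2*x)/(X + x) = 2*x/(X + x))
T = -18 (T = 9*(-2) = -18)
l(R) = -108 (l(R) = 6*(-18) = -108)
(l(H(4)) + 69)*t(1, f(sqrt(-3 - 1))) = (-108 + 69)*(2*1/(-4 + 1)) = -78/(-3) = -78*(-1)/3 = -39*(-2/3) = 26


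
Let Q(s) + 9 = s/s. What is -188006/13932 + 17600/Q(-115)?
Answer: -15419203/6966 ≈ -2213.5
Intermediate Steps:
Q(s) = -8 (Q(s) = -9 + s/s = -9 + 1 = -8)
-188006/13932 + 17600/Q(-115) = -188006/13932 + 17600/(-8) = -188006*1/13932 + 17600*(-⅛) = -94003/6966 - 2200 = -15419203/6966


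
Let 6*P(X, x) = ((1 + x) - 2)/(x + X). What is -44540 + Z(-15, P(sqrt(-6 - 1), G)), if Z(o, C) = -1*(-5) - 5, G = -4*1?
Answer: -44540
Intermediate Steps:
G = -4
P(X, x) = (-1 + x)/(6*(X + x)) (P(X, x) = (((1 + x) - 2)/(x + X))/6 = ((-1 + x)/(X + x))/6 = (-1 + x)/(6*(X + x)))
Z(o, C) = 0 (Z(o, C) = 5 - 5 = 0)
-44540 + Z(-15, P(sqrt(-6 - 1), G)) = -44540 + 0 = -44540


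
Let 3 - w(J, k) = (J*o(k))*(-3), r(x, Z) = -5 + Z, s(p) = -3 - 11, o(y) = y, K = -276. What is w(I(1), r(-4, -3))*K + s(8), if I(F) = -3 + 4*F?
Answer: 5782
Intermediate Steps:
s(p) = -14
w(J, k) = 3 + 3*J*k (w(J, k) = 3 - J*k*(-3) = 3 - (-3)*J*k = 3 + 3*J*k)
w(I(1), r(-4, -3))*K + s(8) = (3 + 3*(-3 + 4*1)*(-5 - 3))*(-276) - 14 = (3 + 3*(-3 + 4)*(-8))*(-276) - 14 = (3 + 3*1*(-8))*(-276) - 14 = (3 - 24)*(-276) - 14 = -21*(-276) - 14 = 5796 - 14 = 5782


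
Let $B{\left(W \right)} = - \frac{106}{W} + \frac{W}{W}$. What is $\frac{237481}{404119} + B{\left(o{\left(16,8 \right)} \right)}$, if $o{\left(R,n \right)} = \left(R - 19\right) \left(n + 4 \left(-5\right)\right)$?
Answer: $- \frac{9869507}{7274142} \approx -1.3568$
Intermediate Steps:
$o{\left(R,n \right)} = \left(-20 + n\right) \left(-19 + R\right)$ ($o{\left(R,n \right)} = \left(-19 + R\right) \left(n - 20\right) = \left(-19 + R\right) \left(-20 + n\right) = \left(-20 + n\right) \left(-19 + R\right)$)
$B{\left(W \right)} = 1 - \frac{106}{W}$ ($B{\left(W \right)} = - \frac{106}{W} + 1 = 1 - \frac{106}{W}$)
$\frac{237481}{404119} + B{\left(o{\left(16,8 \right)} \right)} = \frac{237481}{404119} + \frac{-106 + \left(380 - 320 - 152 + 16 \cdot 8\right)}{380 - 320 - 152 + 16 \cdot 8} = 237481 \cdot \frac{1}{404119} + \frac{-106 + \left(380 - 320 - 152 + 128\right)}{380 - 320 - 152 + 128} = \frac{237481}{404119} + \frac{-106 + 36}{36} = \frac{237481}{404119} + \frac{1}{36} \left(-70\right) = \frac{237481}{404119} - \frac{35}{18} = - \frac{9869507}{7274142}$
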